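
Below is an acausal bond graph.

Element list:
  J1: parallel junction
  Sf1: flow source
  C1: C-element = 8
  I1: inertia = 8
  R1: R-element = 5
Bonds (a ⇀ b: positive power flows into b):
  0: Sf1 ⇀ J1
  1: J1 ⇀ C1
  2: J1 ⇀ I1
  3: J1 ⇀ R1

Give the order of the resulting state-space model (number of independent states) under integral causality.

2  (C1, I1 all integral)

b0 |Sf1  (source Sf1 imposes f)
b1 |J1  (C1: C, integral causality)
b2 |I1  (J1: bond 1 brought effort, rest push out)
b3 |R1  (J1 effort already set via bond 1)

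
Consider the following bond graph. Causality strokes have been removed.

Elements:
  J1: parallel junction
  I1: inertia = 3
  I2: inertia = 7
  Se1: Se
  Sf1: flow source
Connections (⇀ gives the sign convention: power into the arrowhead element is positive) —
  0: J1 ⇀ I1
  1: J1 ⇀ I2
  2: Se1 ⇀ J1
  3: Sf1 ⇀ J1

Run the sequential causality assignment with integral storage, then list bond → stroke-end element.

b2 stroke at J1  (Se1 (Se) sets effort on bond)
b3 stroke at Sf1  (Sf1 (Sf) sets flow on bond)
b0 stroke at I1  (J1 effort already set via bond 2)
b1 stroke at I2  (J1 effort already set via bond 2)

β0 stroke→I1
β1 stroke→I2
β2 stroke→J1
β3 stroke→Sf1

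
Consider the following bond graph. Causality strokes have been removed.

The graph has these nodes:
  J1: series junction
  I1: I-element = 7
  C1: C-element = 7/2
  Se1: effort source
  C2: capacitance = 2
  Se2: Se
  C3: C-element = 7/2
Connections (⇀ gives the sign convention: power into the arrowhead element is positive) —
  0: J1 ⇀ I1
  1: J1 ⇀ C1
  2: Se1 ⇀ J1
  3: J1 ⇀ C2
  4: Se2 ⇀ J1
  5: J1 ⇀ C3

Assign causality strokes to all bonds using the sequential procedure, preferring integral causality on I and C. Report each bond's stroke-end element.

β0 |I1
β1 |J1
β2 |J1
β3 |J1
β4 |J1
β5 |J1

bond 2 |J1  (Se1: effort source, stroke at far end)
bond 4 |J1  (Se2 fixes effort; stroke away)
bond 0 |I1  (prefer integral on I1)
bond 1 |J1  (1-jn J1 has f-setter on 0)
bond 3 |J1  (common-f at J1 fixed by 0)
bond 5 |J1  (J1 flow already set via bond 0)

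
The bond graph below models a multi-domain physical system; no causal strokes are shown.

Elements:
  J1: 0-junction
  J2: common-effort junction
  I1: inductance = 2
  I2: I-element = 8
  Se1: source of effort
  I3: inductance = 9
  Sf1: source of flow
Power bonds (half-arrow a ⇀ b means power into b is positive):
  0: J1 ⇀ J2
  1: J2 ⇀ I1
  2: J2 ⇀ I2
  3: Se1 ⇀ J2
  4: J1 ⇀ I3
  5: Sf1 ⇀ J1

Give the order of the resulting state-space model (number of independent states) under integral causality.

β3 stroke at J2  (source Se1 imposes e)
β5 stroke at Sf1  (Sf1 (Sf) sets flow on bond)
β0 stroke at J1  (0-jn J2 has e-setter on 3)
β1 stroke at I1  (common-e at J2 fixed by 3)
β2 stroke at I2  (J2: bond 3 brought effort, rest push out)
β4 stroke at I3  (0-jn J1 has e-setter on 0)

3  (I1, I2, I3 all integral)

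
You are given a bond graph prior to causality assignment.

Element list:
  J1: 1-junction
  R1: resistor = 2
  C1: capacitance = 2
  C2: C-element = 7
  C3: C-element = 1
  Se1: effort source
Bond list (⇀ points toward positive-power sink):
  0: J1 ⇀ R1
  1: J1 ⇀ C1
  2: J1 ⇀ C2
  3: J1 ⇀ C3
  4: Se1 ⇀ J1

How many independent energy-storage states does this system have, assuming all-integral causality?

#4 stroke→J1  (source Se1 imposes e)
#1 stroke→J1  (prefer integral on C1)
#2 stroke→J1  (C2 outputs effort q/C2)
#3 stroke→J1  (C3 outputs effort q/C3)
#0 stroke→R1  (closing 1-jn rule on J1)

3  (C1, C2, C3 all integral)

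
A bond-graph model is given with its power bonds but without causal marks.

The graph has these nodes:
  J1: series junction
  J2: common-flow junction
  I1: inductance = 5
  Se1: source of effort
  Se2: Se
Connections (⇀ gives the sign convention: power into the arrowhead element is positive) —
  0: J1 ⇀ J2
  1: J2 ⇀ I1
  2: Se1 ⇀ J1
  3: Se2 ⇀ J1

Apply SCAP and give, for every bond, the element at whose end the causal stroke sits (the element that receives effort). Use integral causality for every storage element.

#0 stroke→J2
#1 stroke→I1
#2 stroke→J1
#3 stroke→J1

b2 |J1  (Se1 fixes effort; stroke away)
b3 |J1  (Se2 (Se) sets effort on bond)
b0 |J2  (J1: last free bond brings flow in)
b1 |I1  (closing 1-jn rule on J2)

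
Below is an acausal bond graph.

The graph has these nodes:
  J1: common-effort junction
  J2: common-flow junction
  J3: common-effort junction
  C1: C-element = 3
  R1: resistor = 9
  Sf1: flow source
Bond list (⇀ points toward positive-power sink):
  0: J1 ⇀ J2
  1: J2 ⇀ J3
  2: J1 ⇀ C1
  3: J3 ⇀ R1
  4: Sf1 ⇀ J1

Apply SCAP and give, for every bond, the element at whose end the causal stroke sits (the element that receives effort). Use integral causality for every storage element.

b0 stroke→J2
b1 stroke→J3
b2 stroke→J1
b3 stroke→R1
b4 stroke→Sf1

#4 stroke→Sf1  (Sf1 (Sf) sets flow on bond)
#2 stroke→J1  (prefer integral on C1)
#0 stroke→J2  (common-e at J1 fixed by 2)
#1 stroke→J3  (closing 1-jn rule on J2)
#3 stroke→R1  (common-e at J3 fixed by 1)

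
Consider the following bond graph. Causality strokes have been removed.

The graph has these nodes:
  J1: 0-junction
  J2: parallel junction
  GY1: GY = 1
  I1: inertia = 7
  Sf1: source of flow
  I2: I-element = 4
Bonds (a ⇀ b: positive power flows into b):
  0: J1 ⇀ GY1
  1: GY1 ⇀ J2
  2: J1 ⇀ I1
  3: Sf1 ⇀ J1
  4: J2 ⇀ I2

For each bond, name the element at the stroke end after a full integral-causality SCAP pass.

β3 stroke at Sf1  (Sf1 (Sf) sets flow on bond)
β2 stroke at I1  (I1 integral (f out))
β0 stroke at J1  (closing 0-jn rule on J1)
β1 stroke at J2  (GY1: gyrator matches bond 0)
β4 stroke at I2  (J2: bond 1 brought effort, rest push out)

#0 stroke→J1
#1 stroke→J2
#2 stroke→I1
#3 stroke→Sf1
#4 stroke→I2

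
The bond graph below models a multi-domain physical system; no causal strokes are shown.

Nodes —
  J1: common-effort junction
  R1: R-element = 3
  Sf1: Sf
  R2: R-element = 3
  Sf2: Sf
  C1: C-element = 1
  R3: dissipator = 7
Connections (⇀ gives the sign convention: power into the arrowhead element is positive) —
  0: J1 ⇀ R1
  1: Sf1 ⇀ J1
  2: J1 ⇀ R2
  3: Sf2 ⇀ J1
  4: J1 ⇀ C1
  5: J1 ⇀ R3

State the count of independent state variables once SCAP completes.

b1 →Sf1  (Sf1 (Sf) sets flow on bond)
b3 →Sf2  (Sf2 (Sf) sets flow on bond)
b4 →J1  (C1 integral (e out))
b0 →R1  (J1: bond 4 brought effort, rest push out)
b2 →R2  (J1: bond 4 brought effort, rest push out)
b5 →R3  (common-e at J1 fixed by 4)

1  (C1 all integral)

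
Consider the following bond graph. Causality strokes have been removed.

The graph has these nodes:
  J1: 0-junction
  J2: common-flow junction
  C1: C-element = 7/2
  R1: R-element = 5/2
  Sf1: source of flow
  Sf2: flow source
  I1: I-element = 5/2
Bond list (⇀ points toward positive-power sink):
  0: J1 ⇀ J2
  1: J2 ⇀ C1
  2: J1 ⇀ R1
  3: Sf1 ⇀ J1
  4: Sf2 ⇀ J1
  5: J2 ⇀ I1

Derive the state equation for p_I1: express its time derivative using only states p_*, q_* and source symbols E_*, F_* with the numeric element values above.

dp_I1/dt = 5*F_Sf1/2 + 5*F_Sf2/2 - p_I1 - 2*q_C1/7

#3 →Sf1  (source Sf1 imposes f)
#4 →Sf2  (source Sf2 imposes f)
#1 →J2  (C1 outputs effort q/C1)
#5 →I1  (I1 outputs flow p/I1)
#0 →J2  (1-jn J2 has f-setter on 5)
#2 →J1  (closing 0-jn rule on J1)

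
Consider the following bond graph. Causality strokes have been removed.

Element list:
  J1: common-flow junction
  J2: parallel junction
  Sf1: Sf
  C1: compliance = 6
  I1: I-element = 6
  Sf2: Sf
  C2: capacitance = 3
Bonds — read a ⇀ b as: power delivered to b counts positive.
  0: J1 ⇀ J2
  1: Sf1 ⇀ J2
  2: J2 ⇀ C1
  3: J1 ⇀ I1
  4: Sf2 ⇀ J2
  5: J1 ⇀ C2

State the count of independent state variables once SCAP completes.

3  (C1, C2, I1 all integral)

b1 stroke at Sf1  (Sf1 fixes flow; stroke at Sf1)
b4 stroke at Sf2  (Sf2: flow source, stroke at near end)
b2 stroke at J2  (C1 outputs effort q/C1)
b0 stroke at J1  (J2: bond 2 brought effort, rest push out)
b3 stroke at I1  (I1 outputs flow p/I1)
b5 stroke at J1  (1-jn J1 has f-setter on 3)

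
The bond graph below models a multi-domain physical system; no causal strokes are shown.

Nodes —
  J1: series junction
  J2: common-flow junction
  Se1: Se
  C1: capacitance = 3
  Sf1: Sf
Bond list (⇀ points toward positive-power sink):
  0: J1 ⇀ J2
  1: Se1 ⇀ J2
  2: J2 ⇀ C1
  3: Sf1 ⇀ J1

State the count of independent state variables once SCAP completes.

1  (C1 all integral)

β1 stroke→J2  (Se1 (Se) sets effort on bond)
β3 stroke→Sf1  (Sf1: flow source, stroke at near end)
β0 stroke→J1  (J1: bond 3 brought flow, rest push out)
β2 stroke→J2  (J2: bond 0 brought flow, rest push out)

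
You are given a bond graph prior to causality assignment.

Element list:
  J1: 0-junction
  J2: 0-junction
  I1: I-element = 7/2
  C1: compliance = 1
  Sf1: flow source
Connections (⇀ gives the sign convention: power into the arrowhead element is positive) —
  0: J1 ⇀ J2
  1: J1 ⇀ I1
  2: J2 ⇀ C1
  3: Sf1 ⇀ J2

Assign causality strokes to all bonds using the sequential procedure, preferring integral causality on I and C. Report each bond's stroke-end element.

β0 stroke→J1
β1 stroke→I1
β2 stroke→J2
β3 stroke→Sf1

bond 3 stroke at Sf1  (source Sf1 imposes f)
bond 1 stroke at I1  (I1: I, integral causality)
bond 0 stroke at J1  (J1 needs exactly one e-in)
bond 2 stroke at J2  (only one effort-in slot at J2)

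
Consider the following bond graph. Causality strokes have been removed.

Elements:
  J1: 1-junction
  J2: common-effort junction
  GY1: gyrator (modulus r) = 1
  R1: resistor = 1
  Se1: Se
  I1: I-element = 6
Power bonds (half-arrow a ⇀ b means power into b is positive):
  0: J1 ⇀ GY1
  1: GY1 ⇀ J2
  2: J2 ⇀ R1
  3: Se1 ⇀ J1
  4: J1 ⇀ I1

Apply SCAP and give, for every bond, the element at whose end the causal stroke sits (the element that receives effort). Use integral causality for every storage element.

bond 3 |J1  (Se1 fixes effort; stroke away)
bond 4 |I1  (prefer integral on I1)
bond 0 |J1  (J1: bond 4 brought flow, rest push out)
bond 1 |J2  (through GY1, causality inverts; strokes same side of GY1)
bond 2 |R1  (J2 effort already set via bond 1)

bond 0 stroke at J1
bond 1 stroke at J2
bond 2 stroke at R1
bond 3 stroke at J1
bond 4 stroke at I1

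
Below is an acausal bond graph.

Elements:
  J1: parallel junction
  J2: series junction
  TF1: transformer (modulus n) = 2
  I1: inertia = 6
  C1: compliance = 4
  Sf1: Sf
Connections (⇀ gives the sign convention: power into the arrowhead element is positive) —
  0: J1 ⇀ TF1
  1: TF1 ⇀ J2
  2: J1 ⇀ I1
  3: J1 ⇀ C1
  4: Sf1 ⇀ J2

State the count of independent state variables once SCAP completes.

2  (C1, I1 all integral)

β4 stroke→Sf1  (source Sf1 imposes f)
β1 stroke→J2  (J2 flow already set via bond 4)
β0 stroke→TF1  (TF TF1: opposite of bond 1)
β2 stroke→I1  (I1 integral (f out))
β3 stroke→J1  (J1 needs exactly one e-in)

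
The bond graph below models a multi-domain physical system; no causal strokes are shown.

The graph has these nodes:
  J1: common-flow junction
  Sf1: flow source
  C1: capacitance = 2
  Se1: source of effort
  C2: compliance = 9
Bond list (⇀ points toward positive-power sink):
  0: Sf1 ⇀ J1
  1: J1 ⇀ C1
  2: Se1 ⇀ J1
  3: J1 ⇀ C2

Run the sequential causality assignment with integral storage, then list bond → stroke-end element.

#0 stroke→Sf1  (Sf1 (Sf) sets flow on bond)
#2 stroke→J1  (Se1 fixes effort; stroke away)
#1 stroke→J1  (J1: bond 0 brought flow, rest push out)
#3 stroke→J1  (J1: bond 0 brought flow, rest push out)

β0 |Sf1
β1 |J1
β2 |J1
β3 |J1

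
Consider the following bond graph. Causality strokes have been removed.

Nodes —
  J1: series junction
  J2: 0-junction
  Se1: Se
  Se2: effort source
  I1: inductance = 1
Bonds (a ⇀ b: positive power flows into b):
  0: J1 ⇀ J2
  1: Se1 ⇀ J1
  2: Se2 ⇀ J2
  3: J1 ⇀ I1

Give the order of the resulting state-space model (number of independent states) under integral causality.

#1 →J1  (Se1 (Se) sets effort on bond)
#2 →J2  (source Se2 imposes e)
#0 →J1  (J2: bond 2 brought effort, rest push out)
#3 →I1  (J1: last free bond brings flow in)

1  (I1 all integral)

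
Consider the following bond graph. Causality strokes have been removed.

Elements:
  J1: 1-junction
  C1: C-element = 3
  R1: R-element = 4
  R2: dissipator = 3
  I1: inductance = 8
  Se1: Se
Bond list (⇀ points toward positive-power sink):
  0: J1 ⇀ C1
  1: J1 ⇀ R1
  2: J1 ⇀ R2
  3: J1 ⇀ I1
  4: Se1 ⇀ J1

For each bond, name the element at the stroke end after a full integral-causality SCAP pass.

#4 stroke→J1  (Se1 fixes effort; stroke away)
#0 stroke→J1  (C1 integral (e out))
#3 stroke→I1  (I1 outputs flow p/I1)
#1 stroke→J1  (J1: bond 3 brought flow, rest push out)
#2 stroke→J1  (J1 flow already set via bond 3)

β0 stroke at J1
β1 stroke at J1
β2 stroke at J1
β3 stroke at I1
β4 stroke at J1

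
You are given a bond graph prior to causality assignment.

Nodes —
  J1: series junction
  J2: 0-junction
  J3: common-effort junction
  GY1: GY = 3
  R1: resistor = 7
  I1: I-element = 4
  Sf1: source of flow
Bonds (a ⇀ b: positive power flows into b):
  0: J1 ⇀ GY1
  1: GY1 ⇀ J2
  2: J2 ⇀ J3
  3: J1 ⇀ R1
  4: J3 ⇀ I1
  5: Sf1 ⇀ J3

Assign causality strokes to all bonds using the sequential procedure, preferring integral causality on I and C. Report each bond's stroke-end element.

bond 0 stroke at J1
bond 1 stroke at J2
bond 2 stroke at J3
bond 3 stroke at R1
bond 4 stroke at I1
bond 5 stroke at Sf1

bond 5 stroke→Sf1  (Sf1 fixes flow; stroke at Sf1)
bond 4 stroke→I1  (I1 integral (f out))
bond 2 stroke→J3  (closing 0-jn rule on J3)
bond 1 stroke→J2  (closing 0-jn rule on J2)
bond 0 stroke→J1  (GY1: gyrator matches bond 1)
bond 3 stroke→R1  (J1: last free bond brings flow in)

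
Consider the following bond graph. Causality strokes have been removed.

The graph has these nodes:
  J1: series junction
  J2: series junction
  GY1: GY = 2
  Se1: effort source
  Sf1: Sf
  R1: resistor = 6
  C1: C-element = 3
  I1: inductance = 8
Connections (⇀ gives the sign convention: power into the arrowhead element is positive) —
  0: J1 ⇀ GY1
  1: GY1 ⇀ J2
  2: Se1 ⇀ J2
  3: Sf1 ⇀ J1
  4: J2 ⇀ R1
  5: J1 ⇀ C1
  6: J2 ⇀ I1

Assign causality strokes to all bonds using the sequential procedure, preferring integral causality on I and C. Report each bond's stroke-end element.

b2 →J2  (Se1: effort source, stroke at far end)
b3 →Sf1  (Sf1 fixes flow; stroke at Sf1)
b0 →J1  (J1 flow already set via bond 3)
b5 →J1  (common-f at J1 fixed by 3)
b1 →J2  (GY1 both-in/both-out from 0)
b6 →I1  (I1 integral (f out))
b4 →J2  (1-jn J2 has f-setter on 6)

bond 0 stroke→J1
bond 1 stroke→J2
bond 2 stroke→J2
bond 3 stroke→Sf1
bond 4 stroke→J2
bond 5 stroke→J1
bond 6 stroke→I1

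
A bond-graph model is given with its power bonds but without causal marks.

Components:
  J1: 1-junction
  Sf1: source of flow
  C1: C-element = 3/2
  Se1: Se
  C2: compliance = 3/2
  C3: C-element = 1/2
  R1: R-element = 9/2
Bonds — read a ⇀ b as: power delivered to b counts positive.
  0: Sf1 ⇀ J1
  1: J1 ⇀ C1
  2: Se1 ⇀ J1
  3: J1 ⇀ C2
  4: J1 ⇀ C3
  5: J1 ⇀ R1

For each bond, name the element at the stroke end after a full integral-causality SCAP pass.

b0 stroke at Sf1
b1 stroke at J1
b2 stroke at J1
b3 stroke at J1
b4 stroke at J1
b5 stroke at J1

β0 stroke at Sf1  (Sf1: flow source, stroke at near end)
β2 stroke at J1  (Se1 fixes effort; stroke away)
β1 stroke at J1  (J1 flow already set via bond 0)
β3 stroke at J1  (J1: bond 0 brought flow, rest push out)
β4 stroke at J1  (common-f at J1 fixed by 0)
β5 stroke at J1  (J1 flow already set via bond 0)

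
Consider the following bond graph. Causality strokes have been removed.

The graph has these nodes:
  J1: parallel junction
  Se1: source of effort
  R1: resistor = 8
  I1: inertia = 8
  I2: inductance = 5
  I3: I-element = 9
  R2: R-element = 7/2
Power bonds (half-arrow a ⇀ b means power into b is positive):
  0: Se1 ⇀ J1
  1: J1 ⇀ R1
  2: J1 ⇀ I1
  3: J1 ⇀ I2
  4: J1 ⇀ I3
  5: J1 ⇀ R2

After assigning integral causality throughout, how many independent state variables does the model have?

bond 0 stroke→J1  (Se1 fixes effort; stroke away)
bond 1 stroke→R1  (0-jn J1 has e-setter on 0)
bond 2 stroke→I1  (common-e at J1 fixed by 0)
bond 3 stroke→I2  (J1 effort already set via bond 0)
bond 4 stroke→I3  (0-jn J1 has e-setter on 0)
bond 5 stroke→R2  (J1: bond 0 brought effort, rest push out)

3  (I1, I2, I3 all integral)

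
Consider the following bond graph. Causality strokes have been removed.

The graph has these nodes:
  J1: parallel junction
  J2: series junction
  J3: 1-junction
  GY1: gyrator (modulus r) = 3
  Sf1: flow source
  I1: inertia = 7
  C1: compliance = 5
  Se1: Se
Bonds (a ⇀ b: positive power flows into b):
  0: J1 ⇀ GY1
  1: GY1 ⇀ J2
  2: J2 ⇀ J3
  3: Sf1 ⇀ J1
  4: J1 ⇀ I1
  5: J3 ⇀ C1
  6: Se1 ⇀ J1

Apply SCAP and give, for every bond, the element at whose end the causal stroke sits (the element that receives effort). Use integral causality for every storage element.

#3 stroke→Sf1  (Sf1 fixes flow; stroke at Sf1)
#6 stroke→J1  (source Se1 imposes e)
#0 stroke→GY1  (common-e at J1 fixed by 6)
#4 stroke→I1  (common-e at J1 fixed by 6)
#1 stroke→GY1  (GY GY1: same side as bond 0)
#2 stroke→J2  (common-f at J2 fixed by 1)
#5 stroke→J3  (J3 flow already set via bond 2)

#0 |GY1
#1 |GY1
#2 |J2
#3 |Sf1
#4 |I1
#5 |J3
#6 |J1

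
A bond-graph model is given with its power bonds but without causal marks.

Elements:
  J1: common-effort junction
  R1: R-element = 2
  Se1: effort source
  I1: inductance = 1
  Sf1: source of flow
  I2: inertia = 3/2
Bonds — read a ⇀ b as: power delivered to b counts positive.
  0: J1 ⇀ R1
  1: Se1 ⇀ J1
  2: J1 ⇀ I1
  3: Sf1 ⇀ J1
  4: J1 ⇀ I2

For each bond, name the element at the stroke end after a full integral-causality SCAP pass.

β0 stroke at R1
β1 stroke at J1
β2 stroke at I1
β3 stroke at Sf1
β4 stroke at I2

#1 stroke→J1  (Se1 fixes effort; stroke away)
#3 stroke→Sf1  (Sf1: flow source, stroke at near end)
#0 stroke→R1  (0-jn J1 has e-setter on 1)
#2 stroke→I1  (J1 effort already set via bond 1)
#4 stroke→I2  (J1 effort already set via bond 1)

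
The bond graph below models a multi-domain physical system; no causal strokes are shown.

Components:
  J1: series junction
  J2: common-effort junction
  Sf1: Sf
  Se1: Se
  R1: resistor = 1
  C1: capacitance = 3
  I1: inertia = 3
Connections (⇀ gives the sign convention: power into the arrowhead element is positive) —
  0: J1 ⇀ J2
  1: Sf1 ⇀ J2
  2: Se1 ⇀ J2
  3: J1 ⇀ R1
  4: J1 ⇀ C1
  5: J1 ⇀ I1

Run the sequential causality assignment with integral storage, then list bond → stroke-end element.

β0 stroke→J1
β1 stroke→Sf1
β2 stroke→J2
β3 stroke→J1
β4 stroke→J1
β5 stroke→I1

β1 stroke→Sf1  (Sf1 fixes flow; stroke at Sf1)
β2 stroke→J2  (source Se1 imposes e)
β0 stroke→J1  (J2 effort already set via bond 2)
β4 stroke→J1  (C1: C, integral causality)
β5 stroke→I1  (prefer integral on I1)
β3 stroke→J1  (common-f at J1 fixed by 5)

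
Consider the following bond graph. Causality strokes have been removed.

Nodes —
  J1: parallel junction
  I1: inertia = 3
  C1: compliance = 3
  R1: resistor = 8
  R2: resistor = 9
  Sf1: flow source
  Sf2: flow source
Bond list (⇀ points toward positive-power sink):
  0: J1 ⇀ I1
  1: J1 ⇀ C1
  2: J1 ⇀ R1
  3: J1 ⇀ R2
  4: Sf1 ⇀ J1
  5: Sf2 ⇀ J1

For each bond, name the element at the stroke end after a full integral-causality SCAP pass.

#4 stroke at Sf1  (Sf1: flow source, stroke at near end)
#5 stroke at Sf2  (source Sf2 imposes f)
#0 stroke at I1  (prefer integral on I1)
#1 stroke at J1  (C1 outputs effort q/C1)
#2 stroke at R1  (J1: bond 1 brought effort, rest push out)
#3 stroke at R2  (0-jn J1 has e-setter on 1)

β0 stroke at I1
β1 stroke at J1
β2 stroke at R1
β3 stroke at R2
β4 stroke at Sf1
β5 stroke at Sf2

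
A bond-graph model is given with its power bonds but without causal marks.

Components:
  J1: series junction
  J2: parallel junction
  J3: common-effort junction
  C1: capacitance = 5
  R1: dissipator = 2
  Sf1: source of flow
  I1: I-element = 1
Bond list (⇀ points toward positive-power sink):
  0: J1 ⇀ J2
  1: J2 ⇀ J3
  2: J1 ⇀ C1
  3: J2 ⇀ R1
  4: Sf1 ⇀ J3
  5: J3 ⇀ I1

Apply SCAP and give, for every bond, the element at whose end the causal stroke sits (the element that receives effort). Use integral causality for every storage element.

#0 |J2
#1 |J3
#2 |J1
#3 |R1
#4 |Sf1
#5 |I1

bond 4 |Sf1  (Sf1: flow source, stroke at near end)
bond 2 |J1  (prefer integral on C1)
bond 0 |J2  (closing 1-jn rule on J1)
bond 1 |J3  (0-jn J2 has e-setter on 0)
bond 3 |R1  (common-e at J2 fixed by 0)
bond 5 |I1  (common-e at J3 fixed by 1)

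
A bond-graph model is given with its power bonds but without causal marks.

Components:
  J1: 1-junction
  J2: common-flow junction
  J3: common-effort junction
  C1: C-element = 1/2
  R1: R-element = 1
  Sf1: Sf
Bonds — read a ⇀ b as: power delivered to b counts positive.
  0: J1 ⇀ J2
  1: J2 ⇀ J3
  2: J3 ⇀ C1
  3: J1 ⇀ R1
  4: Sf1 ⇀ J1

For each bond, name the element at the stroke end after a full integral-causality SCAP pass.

#4 stroke→Sf1  (Sf1: flow source, stroke at near end)
#0 stroke→J1  (J1 flow already set via bond 4)
#3 stroke→J1  (J1 flow already set via bond 4)
#1 stroke→J2  (common-f at J2 fixed by 0)
#2 stroke→J3  (only one effort-in slot at J3)

β0 →J1
β1 →J2
β2 →J3
β3 →J1
β4 →Sf1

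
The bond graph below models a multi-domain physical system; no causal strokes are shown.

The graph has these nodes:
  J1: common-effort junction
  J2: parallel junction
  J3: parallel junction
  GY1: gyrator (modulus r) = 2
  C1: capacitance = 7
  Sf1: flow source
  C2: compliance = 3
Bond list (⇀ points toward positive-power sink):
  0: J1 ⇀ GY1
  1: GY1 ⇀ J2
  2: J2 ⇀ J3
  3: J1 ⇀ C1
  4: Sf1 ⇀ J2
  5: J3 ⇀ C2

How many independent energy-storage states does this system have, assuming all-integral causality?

bond 4 stroke at Sf1  (Sf1: flow source, stroke at near end)
bond 3 stroke at J1  (prefer integral on C1)
bond 0 stroke at GY1  (J1 effort already set via bond 3)
bond 1 stroke at GY1  (GY GY1: same side as bond 0)
bond 2 stroke at J2  (J2: last free bond brings effort in)
bond 5 stroke at J3  (J3 needs exactly one e-in)

2  (C1, C2 all integral)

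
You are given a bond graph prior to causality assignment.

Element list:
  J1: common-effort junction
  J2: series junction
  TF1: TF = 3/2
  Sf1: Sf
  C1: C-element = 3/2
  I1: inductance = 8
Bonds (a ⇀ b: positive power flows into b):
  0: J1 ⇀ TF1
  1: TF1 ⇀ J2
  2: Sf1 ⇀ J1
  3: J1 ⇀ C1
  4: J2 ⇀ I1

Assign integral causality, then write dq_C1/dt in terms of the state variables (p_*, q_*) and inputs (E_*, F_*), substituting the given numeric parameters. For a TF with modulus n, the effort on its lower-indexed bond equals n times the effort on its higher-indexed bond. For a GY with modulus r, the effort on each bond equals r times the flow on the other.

bond 2 stroke at Sf1  (Sf1 fixes flow; stroke at Sf1)
bond 3 stroke at J1  (C1 outputs effort q/C1)
bond 0 stroke at TF1  (0-jn J1 has e-setter on 3)
bond 1 stroke at J2  (TF1: transformer flips bond 0)
bond 4 stroke at I1  (only one flow-in slot at J2)

dq_C1/dt = F_Sf1 - p_I1/12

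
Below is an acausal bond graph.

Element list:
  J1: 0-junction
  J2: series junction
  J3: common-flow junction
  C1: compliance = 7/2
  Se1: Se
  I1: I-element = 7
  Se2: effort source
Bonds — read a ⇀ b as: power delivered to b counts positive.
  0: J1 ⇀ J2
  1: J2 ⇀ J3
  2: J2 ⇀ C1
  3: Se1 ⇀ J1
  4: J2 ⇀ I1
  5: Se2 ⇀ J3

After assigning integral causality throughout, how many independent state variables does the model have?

2  (C1, I1 all integral)

b3 stroke at J1  (source Se1 imposes e)
b5 stroke at J3  (Se2 fixes effort; stroke away)
b0 stroke at J2  (common-e at J1 fixed by 3)
b1 stroke at J2  (closing 1-jn rule on J3)
b2 stroke at J2  (C1 integral (e out))
b4 stroke at I1  (J2 needs exactly one f-in)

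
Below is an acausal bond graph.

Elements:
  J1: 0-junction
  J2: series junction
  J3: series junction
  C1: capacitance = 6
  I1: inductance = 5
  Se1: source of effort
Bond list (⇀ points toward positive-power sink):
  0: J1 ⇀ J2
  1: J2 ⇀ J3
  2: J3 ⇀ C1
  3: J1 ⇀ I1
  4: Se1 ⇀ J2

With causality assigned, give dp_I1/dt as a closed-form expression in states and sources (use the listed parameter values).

dp_I1/dt = -E_Se1 + q_C1/6

bond 4 stroke→J2  (Se1: effort source, stroke at far end)
bond 2 stroke→J3  (C1 outputs effort q/C1)
bond 1 stroke→J2  (J3: last free bond brings flow in)
bond 0 stroke→J1  (J2: last free bond brings flow in)
bond 3 stroke→I1  (0-jn J1 has e-setter on 0)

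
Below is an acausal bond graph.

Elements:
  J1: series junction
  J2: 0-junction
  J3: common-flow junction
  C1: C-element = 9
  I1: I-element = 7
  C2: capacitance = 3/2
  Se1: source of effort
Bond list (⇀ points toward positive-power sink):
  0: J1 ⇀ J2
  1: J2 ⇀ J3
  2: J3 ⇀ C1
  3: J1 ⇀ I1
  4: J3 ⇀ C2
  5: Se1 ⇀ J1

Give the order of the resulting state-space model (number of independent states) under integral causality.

β5 stroke at J1  (Se1 fixes effort; stroke away)
β2 stroke at J3  (C1 outputs effort q/C1)
β3 stroke at I1  (I1 outputs flow p/I1)
β0 stroke at J1  (1-jn J1 has f-setter on 3)
β1 stroke at J2  (J2 needs exactly one e-in)
β4 stroke at J3  (1-jn J3 has f-setter on 1)

3  (C1, C2, I1 all integral)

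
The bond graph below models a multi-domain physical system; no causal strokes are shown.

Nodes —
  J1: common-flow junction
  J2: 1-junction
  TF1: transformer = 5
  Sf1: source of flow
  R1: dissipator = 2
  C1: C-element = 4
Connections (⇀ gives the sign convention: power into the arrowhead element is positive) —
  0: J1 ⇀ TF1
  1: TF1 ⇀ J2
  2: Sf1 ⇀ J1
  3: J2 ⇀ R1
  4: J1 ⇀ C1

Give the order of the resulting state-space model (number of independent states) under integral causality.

1  (C1 all integral)

bond 2 |Sf1  (source Sf1 imposes f)
bond 0 |J1  (J1: bond 2 brought flow, rest push out)
bond 4 |J1  (common-f at J1 fixed by 2)
bond 1 |TF1  (TF TF1: opposite of bond 0)
bond 3 |J2  (common-f at J2 fixed by 1)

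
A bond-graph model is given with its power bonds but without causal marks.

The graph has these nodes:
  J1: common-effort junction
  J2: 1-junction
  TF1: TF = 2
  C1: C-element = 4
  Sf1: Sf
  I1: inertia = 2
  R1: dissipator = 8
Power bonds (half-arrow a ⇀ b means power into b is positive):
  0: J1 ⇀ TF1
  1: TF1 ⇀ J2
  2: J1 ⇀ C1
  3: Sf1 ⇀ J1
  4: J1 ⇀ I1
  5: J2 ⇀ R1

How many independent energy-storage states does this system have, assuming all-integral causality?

#3 stroke→Sf1  (Sf1 (Sf) sets flow on bond)
#2 stroke→J1  (C1 outputs effort q/C1)
#0 stroke→TF1  (common-e at J1 fixed by 2)
#4 stroke→I1  (J1: bond 2 brought effort, rest push out)
#1 stroke→J2  (TF TF1: opposite of bond 0)
#5 stroke→R1  (J2 needs exactly one f-in)

2  (C1, I1 all integral)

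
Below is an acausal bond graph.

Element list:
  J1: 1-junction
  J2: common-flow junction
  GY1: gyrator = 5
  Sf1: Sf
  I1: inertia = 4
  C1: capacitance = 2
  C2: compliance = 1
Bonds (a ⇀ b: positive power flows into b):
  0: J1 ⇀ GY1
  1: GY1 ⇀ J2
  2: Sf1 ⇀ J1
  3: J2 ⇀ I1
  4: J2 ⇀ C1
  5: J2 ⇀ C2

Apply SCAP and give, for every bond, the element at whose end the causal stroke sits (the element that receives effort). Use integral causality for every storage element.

β2 stroke at Sf1  (Sf1 (Sf) sets flow on bond)
β0 stroke at J1  (J1 flow already set via bond 2)
β1 stroke at J2  (GY1: gyrator matches bond 0)
β3 stroke at I1  (I1: I, integral causality)
β4 stroke at J2  (common-f at J2 fixed by 3)
β5 stroke at J2  (1-jn J2 has f-setter on 3)

#0 stroke→J1
#1 stroke→J2
#2 stroke→Sf1
#3 stroke→I1
#4 stroke→J2
#5 stroke→J2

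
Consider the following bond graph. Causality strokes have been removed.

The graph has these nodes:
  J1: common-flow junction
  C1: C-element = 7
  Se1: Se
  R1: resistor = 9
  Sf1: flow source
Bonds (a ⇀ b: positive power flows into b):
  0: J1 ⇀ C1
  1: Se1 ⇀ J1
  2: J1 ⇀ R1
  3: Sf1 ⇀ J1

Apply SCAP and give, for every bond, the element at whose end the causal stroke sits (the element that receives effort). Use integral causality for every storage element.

β1 stroke at J1  (Se1 fixes effort; stroke away)
β3 stroke at Sf1  (Sf1 (Sf) sets flow on bond)
β0 stroke at J1  (1-jn J1 has f-setter on 3)
β2 stroke at J1  (1-jn J1 has f-setter on 3)

β0 →J1
β1 →J1
β2 →J1
β3 →Sf1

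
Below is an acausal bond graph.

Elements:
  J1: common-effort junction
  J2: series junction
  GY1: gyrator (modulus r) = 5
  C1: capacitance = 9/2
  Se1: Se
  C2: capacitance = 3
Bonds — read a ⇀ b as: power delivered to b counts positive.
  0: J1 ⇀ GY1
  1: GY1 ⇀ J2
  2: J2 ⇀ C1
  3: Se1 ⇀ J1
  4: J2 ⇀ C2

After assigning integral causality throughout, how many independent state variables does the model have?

2  (C1, C2 all integral)

b3 →J1  (Se1 (Se) sets effort on bond)
b0 →GY1  (common-e at J1 fixed by 3)
b1 →GY1  (GY GY1: same side as bond 0)
b2 →J2  (J2: bond 1 brought flow, rest push out)
b4 →J2  (1-jn J2 has f-setter on 1)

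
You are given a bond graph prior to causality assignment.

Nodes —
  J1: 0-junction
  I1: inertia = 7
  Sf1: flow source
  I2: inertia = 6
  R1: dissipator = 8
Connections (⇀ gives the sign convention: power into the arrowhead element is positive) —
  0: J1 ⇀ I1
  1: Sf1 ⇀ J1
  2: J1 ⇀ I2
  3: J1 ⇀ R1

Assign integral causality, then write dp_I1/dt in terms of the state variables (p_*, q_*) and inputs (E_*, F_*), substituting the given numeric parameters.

dp_I1/dt = 8*F_Sf1 - 8*p_I1/7 - 4*p_I2/3

β1 stroke→Sf1  (Sf1: flow source, stroke at near end)
β0 stroke→I1  (prefer integral on I1)
β2 stroke→I2  (I2 outputs flow p/I2)
β3 stroke→J1  (closing 0-jn rule on J1)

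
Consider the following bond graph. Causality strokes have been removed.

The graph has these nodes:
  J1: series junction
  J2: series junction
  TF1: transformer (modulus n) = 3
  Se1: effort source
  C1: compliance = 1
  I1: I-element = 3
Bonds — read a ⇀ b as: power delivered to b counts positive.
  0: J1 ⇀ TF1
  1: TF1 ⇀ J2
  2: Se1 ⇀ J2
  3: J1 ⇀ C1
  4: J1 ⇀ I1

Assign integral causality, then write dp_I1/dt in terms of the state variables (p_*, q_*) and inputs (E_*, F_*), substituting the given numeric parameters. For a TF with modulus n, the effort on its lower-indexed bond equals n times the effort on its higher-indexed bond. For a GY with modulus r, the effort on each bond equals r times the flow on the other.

β2 stroke at J2  (Se1 fixes effort; stroke away)
β1 stroke at TF1  (only one flow-in slot at J2)
β0 stroke at J1  (through TF1, causality passes straight; one stroke at TF1)
β3 stroke at J1  (prefer integral on C1)
β4 stroke at I1  (J1: last free bond brings flow in)

dp_I1/dt = 3*E_Se1 - q_C1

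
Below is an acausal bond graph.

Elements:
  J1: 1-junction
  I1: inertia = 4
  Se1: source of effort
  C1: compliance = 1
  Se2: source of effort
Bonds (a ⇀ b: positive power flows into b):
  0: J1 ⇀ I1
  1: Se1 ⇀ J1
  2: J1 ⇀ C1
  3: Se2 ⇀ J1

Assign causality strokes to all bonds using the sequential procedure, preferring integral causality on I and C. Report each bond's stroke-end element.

β0 stroke→I1
β1 stroke→J1
β2 stroke→J1
β3 stroke→J1

#1 stroke at J1  (source Se1 imposes e)
#3 stroke at J1  (source Se2 imposes e)
#0 stroke at I1  (I1 outputs flow p/I1)
#2 stroke at J1  (J1: bond 0 brought flow, rest push out)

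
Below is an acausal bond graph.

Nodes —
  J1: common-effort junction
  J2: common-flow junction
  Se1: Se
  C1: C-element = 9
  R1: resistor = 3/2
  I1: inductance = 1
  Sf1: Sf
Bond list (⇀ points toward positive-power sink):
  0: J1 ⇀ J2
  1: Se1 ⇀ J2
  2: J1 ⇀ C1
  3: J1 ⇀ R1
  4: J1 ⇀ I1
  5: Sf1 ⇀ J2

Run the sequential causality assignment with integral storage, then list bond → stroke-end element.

#0 stroke at J2
#1 stroke at J2
#2 stroke at J1
#3 stroke at R1
#4 stroke at I1
#5 stroke at Sf1

bond 1 |J2  (Se1 (Se) sets effort on bond)
bond 5 |Sf1  (source Sf1 imposes f)
bond 0 |J2  (1-jn J2 has f-setter on 5)
bond 2 |J1  (C1 integral (e out))
bond 3 |R1  (common-e at J1 fixed by 2)
bond 4 |I1  (J1 effort already set via bond 2)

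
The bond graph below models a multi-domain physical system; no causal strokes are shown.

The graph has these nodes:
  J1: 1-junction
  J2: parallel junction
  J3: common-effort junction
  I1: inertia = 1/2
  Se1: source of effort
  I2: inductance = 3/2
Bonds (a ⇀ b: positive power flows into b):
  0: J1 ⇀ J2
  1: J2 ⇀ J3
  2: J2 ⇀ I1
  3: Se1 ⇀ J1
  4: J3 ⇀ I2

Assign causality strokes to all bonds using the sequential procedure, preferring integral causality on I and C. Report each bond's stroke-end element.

#0 →J2
#1 →J3
#2 →I1
#3 →J1
#4 →I2

β3 →J1  (source Se1 imposes e)
β0 →J2  (J1 needs exactly one f-in)
β1 →J3  (0-jn J2 has e-setter on 0)
β2 →I1  (0-jn J2 has e-setter on 0)
β4 →I2  (J3 effort already set via bond 1)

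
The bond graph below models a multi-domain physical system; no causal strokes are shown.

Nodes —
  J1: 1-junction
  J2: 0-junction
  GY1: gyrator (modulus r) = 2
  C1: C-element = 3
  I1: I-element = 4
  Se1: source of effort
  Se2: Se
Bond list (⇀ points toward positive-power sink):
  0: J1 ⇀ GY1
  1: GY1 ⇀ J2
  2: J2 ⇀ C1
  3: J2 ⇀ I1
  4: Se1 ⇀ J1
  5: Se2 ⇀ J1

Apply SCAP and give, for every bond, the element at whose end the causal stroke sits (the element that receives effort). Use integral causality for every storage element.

bond 4 stroke at J1  (source Se1 imposes e)
bond 5 stroke at J1  (Se2 fixes effort; stroke away)
bond 0 stroke at GY1  (J1 needs exactly one f-in)
bond 1 stroke at GY1  (GY1 both-in/both-out from 0)
bond 2 stroke at J2  (C1: C, integral causality)
bond 3 stroke at I1  (common-e at J2 fixed by 2)

b0 stroke at GY1
b1 stroke at GY1
b2 stroke at J2
b3 stroke at I1
b4 stroke at J1
b5 stroke at J1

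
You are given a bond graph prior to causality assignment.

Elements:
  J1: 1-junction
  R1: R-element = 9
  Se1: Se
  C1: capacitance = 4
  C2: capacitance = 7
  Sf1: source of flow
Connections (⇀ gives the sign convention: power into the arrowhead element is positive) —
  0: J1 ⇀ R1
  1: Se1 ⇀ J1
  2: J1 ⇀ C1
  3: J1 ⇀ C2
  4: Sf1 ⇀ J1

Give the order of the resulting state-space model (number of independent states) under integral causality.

2  (C1, C2 all integral)

β1 stroke→J1  (Se1 (Se) sets effort on bond)
β4 stroke→Sf1  (Sf1 (Sf) sets flow on bond)
β0 stroke→J1  (J1 flow already set via bond 4)
β2 stroke→J1  (common-f at J1 fixed by 4)
β3 stroke→J1  (J1: bond 4 brought flow, rest push out)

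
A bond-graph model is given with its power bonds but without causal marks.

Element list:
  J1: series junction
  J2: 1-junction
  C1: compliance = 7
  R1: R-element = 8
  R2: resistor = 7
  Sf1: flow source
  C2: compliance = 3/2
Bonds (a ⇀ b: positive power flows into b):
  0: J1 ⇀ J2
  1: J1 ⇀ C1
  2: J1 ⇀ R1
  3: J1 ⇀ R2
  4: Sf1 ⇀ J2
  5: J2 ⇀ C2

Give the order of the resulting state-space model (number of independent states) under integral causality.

2  (C1, C2 all integral)

β4 stroke at Sf1  (source Sf1 imposes f)
β0 stroke at J2  (J2 flow already set via bond 4)
β5 stroke at J2  (common-f at J2 fixed by 4)
β1 stroke at J1  (1-jn J1 has f-setter on 0)
β2 stroke at J1  (1-jn J1 has f-setter on 0)
β3 stroke at J1  (1-jn J1 has f-setter on 0)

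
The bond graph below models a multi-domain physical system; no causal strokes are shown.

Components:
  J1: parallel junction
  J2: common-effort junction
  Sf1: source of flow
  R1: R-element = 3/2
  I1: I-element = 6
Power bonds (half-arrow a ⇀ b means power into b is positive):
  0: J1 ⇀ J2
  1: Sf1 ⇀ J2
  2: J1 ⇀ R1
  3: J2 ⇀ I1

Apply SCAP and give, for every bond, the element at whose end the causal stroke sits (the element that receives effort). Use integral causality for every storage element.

β1 |Sf1  (Sf1: flow source, stroke at near end)
β3 |I1  (prefer integral on I1)
β0 |J2  (closing 0-jn rule on J2)
β2 |J1  (J1 needs exactly one e-in)

#0 →J2
#1 →Sf1
#2 →J1
#3 →I1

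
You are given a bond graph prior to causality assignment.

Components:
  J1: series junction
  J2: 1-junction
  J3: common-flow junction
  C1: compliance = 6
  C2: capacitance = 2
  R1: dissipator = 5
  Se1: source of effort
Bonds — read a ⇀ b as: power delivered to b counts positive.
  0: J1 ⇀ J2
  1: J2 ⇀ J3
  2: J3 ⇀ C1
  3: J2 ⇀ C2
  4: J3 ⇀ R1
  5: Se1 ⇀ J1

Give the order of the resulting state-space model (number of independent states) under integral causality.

2  (C1, C2 all integral)

#5 stroke at J1  (Se1 fixes effort; stroke away)
#0 stroke at J2  (only one flow-in slot at J1)
#2 stroke at J3  (C1 integral (e out))
#3 stroke at J2  (prefer integral on C2)
#1 stroke at J3  (closing 1-jn rule on J2)
#4 stroke at R1  (J3 needs exactly one f-in)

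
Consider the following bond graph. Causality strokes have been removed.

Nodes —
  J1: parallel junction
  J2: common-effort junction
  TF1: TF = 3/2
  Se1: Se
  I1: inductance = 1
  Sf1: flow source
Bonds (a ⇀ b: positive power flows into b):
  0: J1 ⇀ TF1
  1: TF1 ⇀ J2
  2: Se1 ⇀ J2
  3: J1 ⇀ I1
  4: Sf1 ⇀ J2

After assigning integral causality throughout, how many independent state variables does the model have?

1  (I1 all integral)

β2 →J2  (Se1 fixes effort; stroke away)
β4 →Sf1  (Sf1 fixes flow; stroke at Sf1)
β1 →TF1  (0-jn J2 has e-setter on 2)
β0 →J1  (through TF1, causality passes straight; one stroke at TF1)
β3 →I1  (0-jn J1 has e-setter on 0)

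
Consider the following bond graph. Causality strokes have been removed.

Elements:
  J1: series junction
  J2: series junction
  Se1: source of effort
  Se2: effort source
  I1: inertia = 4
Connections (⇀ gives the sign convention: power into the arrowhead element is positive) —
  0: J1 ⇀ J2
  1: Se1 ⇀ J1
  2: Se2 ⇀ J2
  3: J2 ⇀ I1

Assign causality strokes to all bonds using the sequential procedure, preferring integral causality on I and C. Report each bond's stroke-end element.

bond 1 |J1  (Se1: effort source, stroke at far end)
bond 2 |J2  (Se2 fixes effort; stroke away)
bond 0 |J2  (closing 1-jn rule on J1)
bond 3 |I1  (closing 1-jn rule on J2)

bond 0 |J2
bond 1 |J1
bond 2 |J2
bond 3 |I1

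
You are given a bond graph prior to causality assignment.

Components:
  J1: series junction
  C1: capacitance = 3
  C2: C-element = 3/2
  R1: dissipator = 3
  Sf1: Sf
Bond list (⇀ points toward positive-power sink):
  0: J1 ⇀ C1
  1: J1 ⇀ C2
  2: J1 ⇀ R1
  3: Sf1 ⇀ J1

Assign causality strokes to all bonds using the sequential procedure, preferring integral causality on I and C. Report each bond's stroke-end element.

bond 3 |Sf1  (source Sf1 imposes f)
bond 0 |J1  (J1 flow already set via bond 3)
bond 1 |J1  (J1 flow already set via bond 3)
bond 2 |J1  (1-jn J1 has f-setter on 3)

b0 |J1
b1 |J1
b2 |J1
b3 |Sf1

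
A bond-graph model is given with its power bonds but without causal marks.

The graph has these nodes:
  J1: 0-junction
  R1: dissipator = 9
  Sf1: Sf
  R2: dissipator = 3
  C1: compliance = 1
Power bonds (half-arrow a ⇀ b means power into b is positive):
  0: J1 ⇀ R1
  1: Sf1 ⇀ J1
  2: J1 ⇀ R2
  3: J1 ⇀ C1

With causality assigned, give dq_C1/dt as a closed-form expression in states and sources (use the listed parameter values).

dq_C1/dt = F_Sf1 - 4*q_C1/9

bond 1 stroke at Sf1  (Sf1 fixes flow; stroke at Sf1)
bond 3 stroke at J1  (C1 outputs effort q/C1)
bond 0 stroke at R1  (0-jn J1 has e-setter on 3)
bond 2 stroke at R2  (common-e at J1 fixed by 3)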